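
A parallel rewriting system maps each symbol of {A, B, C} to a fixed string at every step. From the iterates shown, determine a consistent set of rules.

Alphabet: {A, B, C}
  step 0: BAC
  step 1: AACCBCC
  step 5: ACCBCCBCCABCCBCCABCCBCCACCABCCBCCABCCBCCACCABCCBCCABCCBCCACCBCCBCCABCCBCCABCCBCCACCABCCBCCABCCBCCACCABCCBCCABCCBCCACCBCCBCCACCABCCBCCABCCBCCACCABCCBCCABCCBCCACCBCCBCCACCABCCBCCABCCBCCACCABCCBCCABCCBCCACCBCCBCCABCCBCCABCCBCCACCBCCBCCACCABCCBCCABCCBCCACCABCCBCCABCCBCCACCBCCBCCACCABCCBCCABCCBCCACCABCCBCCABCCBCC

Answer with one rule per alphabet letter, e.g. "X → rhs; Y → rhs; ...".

A->ACC, B->A, C->BCC

  step 0 ⇒ step 1: BAC ⇒ A·ACC·BCC
    A ↦ ACC
    B ↦ A
    C ↦ BCC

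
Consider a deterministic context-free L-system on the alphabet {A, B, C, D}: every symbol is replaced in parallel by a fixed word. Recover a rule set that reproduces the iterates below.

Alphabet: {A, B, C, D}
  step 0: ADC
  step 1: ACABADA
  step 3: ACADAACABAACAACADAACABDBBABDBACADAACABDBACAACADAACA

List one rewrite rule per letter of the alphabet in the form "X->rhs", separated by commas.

A->ACA, B->BDB, C->DA, D->BA

  step 0 ⇒ step 1: ADC ⇒ ACA·BA·DA
    A ↦ ACA
    C ↦ DA
    D ↦ BA
    B ↦ BDB  (constrained at step 1)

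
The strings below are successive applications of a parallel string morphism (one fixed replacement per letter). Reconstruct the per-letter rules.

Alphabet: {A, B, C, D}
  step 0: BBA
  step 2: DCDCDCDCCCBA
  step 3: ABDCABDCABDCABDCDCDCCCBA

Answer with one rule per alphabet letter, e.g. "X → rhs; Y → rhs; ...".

A->BA, B->CC, C->DC, D->AB

  step 2 ⇒ step 3: DCDCDCDCCCBA ⇒ AB·DC·AB·DC·AB·DC·AB·DC·DC·DC·CC·BA
    A ↦ BA
    B ↦ CC
    C ↦ DC
    D ↦ AB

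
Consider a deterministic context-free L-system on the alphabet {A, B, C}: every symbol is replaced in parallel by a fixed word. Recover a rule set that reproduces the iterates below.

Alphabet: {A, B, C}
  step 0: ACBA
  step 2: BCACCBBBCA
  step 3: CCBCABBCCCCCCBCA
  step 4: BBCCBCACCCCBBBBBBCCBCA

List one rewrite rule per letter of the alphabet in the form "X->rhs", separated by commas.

A->CA, B->CC, C->B

  step 3 ⇒ step 4: CCBCABBCCCCCCBCA ⇒ B·B·CC·B·CA·CC·CC·B·B·B·B·B·B·CC·B·CA
    A ↦ CA
    B ↦ CC
    C ↦ B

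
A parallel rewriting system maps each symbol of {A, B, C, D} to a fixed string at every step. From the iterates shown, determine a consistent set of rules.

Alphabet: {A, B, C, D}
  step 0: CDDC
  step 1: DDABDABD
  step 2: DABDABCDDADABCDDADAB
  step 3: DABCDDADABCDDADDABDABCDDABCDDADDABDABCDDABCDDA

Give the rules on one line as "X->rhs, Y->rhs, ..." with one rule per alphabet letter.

A->CD, B->DA, C->D, D->DAB

  step 2 ⇒ step 3: DABDABCDDADABCDDADAB ⇒ DAB·CD·DA·DAB·CD·DA·D·DAB·DAB·CD·DAB·CD·DA·D·DAB·DAB·CD·DAB·CD·DA
    A ↦ CD
    B ↦ DA
    C ↦ D
    D ↦ DAB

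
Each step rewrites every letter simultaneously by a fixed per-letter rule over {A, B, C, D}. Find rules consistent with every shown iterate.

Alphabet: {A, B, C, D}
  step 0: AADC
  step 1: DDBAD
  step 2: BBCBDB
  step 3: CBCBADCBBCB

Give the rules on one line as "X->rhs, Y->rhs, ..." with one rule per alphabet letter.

  step 2 ⇒ step 3: BBCBDB ⇒ CB·CB·AD·CB·B·CB
    B ↦ CB
    C ↦ AD
    D ↦ B
  step 0 ⇒ step 1: AADC ⇒ D·D·B·AD
    A ↦ D

A->D, B->CB, C->AD, D->B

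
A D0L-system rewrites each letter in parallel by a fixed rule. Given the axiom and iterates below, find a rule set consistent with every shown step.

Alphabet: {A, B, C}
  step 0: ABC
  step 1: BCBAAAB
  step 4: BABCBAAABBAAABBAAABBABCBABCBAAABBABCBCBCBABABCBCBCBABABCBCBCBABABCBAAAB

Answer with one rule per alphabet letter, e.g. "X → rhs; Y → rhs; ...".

  step 0 ⇒ step 1: ABC ⇒ BC·BA·AAB
    A ↦ BC
    B ↦ BA
    C ↦ AAB

A->BC, B->BA, C->AAB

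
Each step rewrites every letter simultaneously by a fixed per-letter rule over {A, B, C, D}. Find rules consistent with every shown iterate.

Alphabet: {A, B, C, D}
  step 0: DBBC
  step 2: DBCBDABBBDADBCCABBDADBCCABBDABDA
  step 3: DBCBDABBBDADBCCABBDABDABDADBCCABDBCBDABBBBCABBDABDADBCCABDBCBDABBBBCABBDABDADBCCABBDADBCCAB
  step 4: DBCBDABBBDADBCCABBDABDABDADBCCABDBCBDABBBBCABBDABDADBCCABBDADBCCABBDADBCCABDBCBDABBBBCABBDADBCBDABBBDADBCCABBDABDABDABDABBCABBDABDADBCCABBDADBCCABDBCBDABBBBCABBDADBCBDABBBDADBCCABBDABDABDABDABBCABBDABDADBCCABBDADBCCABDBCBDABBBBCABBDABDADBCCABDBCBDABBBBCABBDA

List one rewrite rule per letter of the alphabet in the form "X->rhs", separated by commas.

A->CAB, B->BDA, C->BB, D->DBC

  step 3 ⇒ step 4: DBCBDABBBDADBCCABBDABDABDADBCCABDBCBDABBBBCABBDABDADBCCABDBCBDABBBBCABBDABDADBCCABBDADBCCAB ⇒ DBC·BDA·BB·BDA·DBC·CAB·BDA·BDA·BDA·DBC·CAB·DBC·BDA·BB·BB·CAB·BDA·BDA·DBC·CAB·BDA·DBC·CAB·BDA·DBC·CAB·DBC·BDA·BB·BB·CAB·BDA·DBC·BDA·BB·BDA·DBC·CAB·BDA·BDA·BDA·BDA·BB·CAB·BDA·BDA·DBC·CAB·BDA·DBC·CAB·DBC·BDA·BB·BB·CAB·BDA·DBC·BDA·BB·BDA·DBC·CAB·BDA·BDA·BDA·BDA·BB·CAB·BDA·BDA·DBC·CAB·BDA·DBC·CAB·DBC·BDA·BB·BB·CAB·BDA·BDA·DBC·CAB·DBC·BDA·BB·BB·CAB·BDA
    A ↦ CAB
    B ↦ BDA
    C ↦ BB
    D ↦ DBC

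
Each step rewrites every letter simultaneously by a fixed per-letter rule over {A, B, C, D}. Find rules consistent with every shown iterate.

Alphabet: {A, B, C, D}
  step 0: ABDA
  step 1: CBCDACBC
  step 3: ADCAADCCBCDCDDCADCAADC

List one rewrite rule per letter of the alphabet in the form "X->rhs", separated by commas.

  step 0 ⇒ step 1: ABDA ⇒ CBC·D·A·CBC
    A ↦ CBC
    B ↦ D
    D ↦ A
    C ↦ DC  (constrained at step 1)

A->CBC, B->D, C->DC, D->A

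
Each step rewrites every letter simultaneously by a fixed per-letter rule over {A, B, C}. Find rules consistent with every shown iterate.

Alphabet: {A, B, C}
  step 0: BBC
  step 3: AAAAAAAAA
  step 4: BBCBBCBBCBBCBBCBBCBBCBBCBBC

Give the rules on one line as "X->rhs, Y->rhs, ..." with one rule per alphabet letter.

  step 3 ⇒ step 4: AAAAAAAAA ⇒ BBC·BBC·BBC·BBC·BBC·BBC·BBC·BBC·BBC
    A ↦ BBC
    B ↦ A  (constrained at step 0)
    C ↦ A  (constrained at step 0)

A->BBC, B->A, C->A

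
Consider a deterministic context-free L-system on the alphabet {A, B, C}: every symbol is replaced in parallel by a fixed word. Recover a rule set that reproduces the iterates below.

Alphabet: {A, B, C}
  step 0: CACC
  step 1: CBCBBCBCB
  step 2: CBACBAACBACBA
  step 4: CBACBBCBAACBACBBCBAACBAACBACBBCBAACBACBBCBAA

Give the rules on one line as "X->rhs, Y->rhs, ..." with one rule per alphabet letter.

A->CBB, B->A, C->CB

  step 1 ⇒ step 2: CBCBBCBCB ⇒ CB·A·CB·A·A·CB·A·CB·A
    B ↦ A
    C ↦ CB
  step 0 ⇒ step 1: CACC ⇒ CB·CBB·CB·CB
    A ↦ CBB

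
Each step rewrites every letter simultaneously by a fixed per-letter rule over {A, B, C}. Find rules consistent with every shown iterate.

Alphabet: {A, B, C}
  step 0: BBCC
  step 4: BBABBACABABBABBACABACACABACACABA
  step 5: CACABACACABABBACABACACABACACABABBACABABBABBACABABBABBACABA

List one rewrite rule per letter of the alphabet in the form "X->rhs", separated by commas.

A->BA, B->CA, C->B

  step 4 ⇒ step 5: BBABBACABABBABBACABACACABACACABA ⇒ CA·CA·BA·CA·CA·BA·B·BA·CA·BA·CA·CA·BA·CA·CA·BA·B·BA·CA·BA·B·BA·B·BA·CA·BA·B·BA·B·BA·CA·BA
    A ↦ BA
    B ↦ CA
    C ↦ B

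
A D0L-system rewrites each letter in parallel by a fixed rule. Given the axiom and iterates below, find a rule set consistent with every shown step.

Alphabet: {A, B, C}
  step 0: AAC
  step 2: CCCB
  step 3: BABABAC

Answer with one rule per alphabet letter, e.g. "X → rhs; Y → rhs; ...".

  step 2 ⇒ step 3: CCCB ⇒ BA·BA·BA·C
    B ↦ C
    C ↦ BA
    A ↦ B  (constrained at step 0)

A->B, B->C, C->BA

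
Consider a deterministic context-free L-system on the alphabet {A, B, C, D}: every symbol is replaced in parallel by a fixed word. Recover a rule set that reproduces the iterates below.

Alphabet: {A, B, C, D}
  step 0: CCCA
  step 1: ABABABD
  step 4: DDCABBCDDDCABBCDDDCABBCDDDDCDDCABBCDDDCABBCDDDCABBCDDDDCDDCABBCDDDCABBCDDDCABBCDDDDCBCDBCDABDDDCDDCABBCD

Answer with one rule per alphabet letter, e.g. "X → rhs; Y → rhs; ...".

  step 0 ⇒ step 1: CCCA ⇒ AB·AB·AB·D
    A ↦ D
    C ↦ AB
    B ↦ DDC  (constrained at step 1)
    D ↦ BCD  (constrained at step 1)

A->D, B->DDC, C->AB, D->BCD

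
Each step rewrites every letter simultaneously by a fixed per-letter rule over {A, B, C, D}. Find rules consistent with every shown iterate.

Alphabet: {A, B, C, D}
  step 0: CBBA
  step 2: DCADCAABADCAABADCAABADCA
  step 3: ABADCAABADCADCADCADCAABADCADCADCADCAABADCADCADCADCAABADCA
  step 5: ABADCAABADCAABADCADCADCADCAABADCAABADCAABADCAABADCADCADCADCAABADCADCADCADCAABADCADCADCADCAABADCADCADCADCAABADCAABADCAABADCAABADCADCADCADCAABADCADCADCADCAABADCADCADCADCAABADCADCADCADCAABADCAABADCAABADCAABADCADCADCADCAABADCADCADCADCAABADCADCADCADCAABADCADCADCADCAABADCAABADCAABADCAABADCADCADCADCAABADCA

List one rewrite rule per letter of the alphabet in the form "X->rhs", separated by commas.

A->DCA, B->DCA, C->BA, D->A

  step 2 ⇒ step 3: DCADCAABADCAABADCAABADCA ⇒ A·BA·DCA·A·BA·DCA·DCA·DCA·DCA·A·BA·DCA·DCA·DCA·DCA·A·BA·DCA·DCA·DCA·DCA·A·BA·DCA
    A ↦ DCA
    B ↦ DCA
    C ↦ BA
    D ↦ A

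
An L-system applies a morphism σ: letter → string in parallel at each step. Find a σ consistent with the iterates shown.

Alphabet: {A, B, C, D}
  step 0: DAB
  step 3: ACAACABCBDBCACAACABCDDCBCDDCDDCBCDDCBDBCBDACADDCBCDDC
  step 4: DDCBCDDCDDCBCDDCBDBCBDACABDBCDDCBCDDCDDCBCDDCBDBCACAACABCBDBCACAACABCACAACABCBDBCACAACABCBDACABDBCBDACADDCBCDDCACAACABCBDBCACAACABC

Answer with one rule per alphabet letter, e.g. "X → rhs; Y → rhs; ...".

  step 3 ⇒ step 4: ACAACABCBDBCACAACABCDDCBCDDCDDCBCDDCBDBCBDACADDCBCDDC ⇒ DDC·BC·DDC·DDC·BC·DDC·BD·BC·BD·ACA·BD·BC·DDC·BC·DDC·DDC·BC·DDC·BD·BC·ACA·ACA·BC·BD·BC·ACA·ACA·BC·ACA·ACA·BC·BD·BC·ACA·ACA·BC·BD·ACA·BD·BC·BD·ACA·DDC·BC·DDC·ACA·ACA·BC·BD·BC·ACA·ACA·BC
    A ↦ DDC
    B ↦ BD
    C ↦ BC
    D ↦ ACA

A->DDC, B->BD, C->BC, D->ACA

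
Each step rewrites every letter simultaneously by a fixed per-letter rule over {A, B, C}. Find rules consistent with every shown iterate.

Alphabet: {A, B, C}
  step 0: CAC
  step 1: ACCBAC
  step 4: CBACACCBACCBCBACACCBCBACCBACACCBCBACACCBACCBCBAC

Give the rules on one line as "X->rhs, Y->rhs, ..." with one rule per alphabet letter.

A->CB, B->CB, C->AC

  step 0 ⇒ step 1: CAC ⇒ AC·CB·AC
    A ↦ CB
    C ↦ AC
    B ↦ CB  (constrained at step 1)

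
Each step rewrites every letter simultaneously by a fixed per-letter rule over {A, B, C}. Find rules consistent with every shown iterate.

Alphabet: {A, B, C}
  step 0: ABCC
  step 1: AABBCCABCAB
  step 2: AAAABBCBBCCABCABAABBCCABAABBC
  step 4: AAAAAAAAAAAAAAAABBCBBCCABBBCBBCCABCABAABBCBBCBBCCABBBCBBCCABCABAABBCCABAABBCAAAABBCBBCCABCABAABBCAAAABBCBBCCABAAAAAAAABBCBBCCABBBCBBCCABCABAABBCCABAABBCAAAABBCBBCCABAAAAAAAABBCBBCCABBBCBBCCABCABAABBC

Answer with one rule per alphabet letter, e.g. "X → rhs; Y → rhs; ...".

  step 1 ⇒ step 2: AABBCCABCAB ⇒ AA·AA·BBC·BBC·CAB·CAB·AA·BBC·CAB·AA·BBC
    A ↦ AA
    B ↦ BBC
    C ↦ CAB

A->AA, B->BBC, C->CAB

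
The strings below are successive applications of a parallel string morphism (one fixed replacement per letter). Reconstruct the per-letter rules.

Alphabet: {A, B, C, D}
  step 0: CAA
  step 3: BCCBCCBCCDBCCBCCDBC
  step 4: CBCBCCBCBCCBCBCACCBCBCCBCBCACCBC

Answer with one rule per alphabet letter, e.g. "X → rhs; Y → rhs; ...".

  step 3 ⇒ step 4: BCCBCCBCCDBCCBCCDBC ⇒ C·BC·BC·C·BC·BC·C·BC·BC·AC·C·BC·BC·C·BC·BC·AC·C·BC
    B ↦ C
    C ↦ BC
    D ↦ AC
    A ↦ CD  (constrained at step 0)

A->CD, B->C, C->BC, D->AC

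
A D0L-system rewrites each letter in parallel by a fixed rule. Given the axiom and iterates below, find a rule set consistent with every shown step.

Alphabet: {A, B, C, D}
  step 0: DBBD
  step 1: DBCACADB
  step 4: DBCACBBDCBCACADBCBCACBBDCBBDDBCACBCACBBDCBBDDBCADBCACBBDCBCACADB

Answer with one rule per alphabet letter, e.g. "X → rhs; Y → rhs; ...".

A->BD, B->CA, C->CB, D->DB

  step 0 ⇒ step 1: DBBD ⇒ DB·CA·CA·DB
    B ↦ CA
    D ↦ DB
    A ↦ BD  (constrained at step 1)
    C ↦ CB  (constrained at step 1)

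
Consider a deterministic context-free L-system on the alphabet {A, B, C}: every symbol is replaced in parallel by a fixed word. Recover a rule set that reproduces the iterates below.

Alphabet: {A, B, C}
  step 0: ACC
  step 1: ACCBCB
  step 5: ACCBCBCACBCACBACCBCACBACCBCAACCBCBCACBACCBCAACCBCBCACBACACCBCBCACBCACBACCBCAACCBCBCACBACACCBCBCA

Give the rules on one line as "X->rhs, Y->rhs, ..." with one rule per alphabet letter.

A->AC, B->CA, C->CB

  step 0 ⇒ step 1: ACC ⇒ AC·CB·CB
    A ↦ AC
    C ↦ CB
    B ↦ CA  (constrained at step 1)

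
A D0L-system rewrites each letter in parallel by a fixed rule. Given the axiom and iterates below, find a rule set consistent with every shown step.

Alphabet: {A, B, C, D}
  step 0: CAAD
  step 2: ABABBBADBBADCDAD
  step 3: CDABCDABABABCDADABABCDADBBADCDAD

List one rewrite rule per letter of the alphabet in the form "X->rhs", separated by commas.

A->CD, B->AB, C->BB, D->AD

  step 2 ⇒ step 3: ABABBBADBBADCDAD ⇒ CD·AB·CD·AB·AB·AB·CD·AD·AB·AB·CD·AD·BB·AD·CD·AD
    A ↦ CD
    B ↦ AB
    C ↦ BB
    D ↦ AD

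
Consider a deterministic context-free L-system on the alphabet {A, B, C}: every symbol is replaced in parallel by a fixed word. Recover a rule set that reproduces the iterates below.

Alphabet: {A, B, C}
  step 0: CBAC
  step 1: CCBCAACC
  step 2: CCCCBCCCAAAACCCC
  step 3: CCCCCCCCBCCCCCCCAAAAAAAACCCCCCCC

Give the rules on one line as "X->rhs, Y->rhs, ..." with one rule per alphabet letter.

  step 2 ⇒ step 3: CCCCBCCCAAAACCCC ⇒ CC·CC·CC·CC·BC·CC·CC·CC·AA·AA·AA·AA·CC·CC·CC·CC
    A ↦ AA
    B ↦ BC
    C ↦ CC

A->AA, B->BC, C->CC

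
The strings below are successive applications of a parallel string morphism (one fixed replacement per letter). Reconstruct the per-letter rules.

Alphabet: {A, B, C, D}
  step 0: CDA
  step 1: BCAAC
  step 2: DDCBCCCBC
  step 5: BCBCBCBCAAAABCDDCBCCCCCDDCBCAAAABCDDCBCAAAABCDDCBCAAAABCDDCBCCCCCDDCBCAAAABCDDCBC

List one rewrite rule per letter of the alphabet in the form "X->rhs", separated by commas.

  step 1 ⇒ step 2: BCAAC ⇒ DDC·BC·C·C·BC
    A ↦ C
    B ↦ DDC
    C ↦ BC
  step 0 ⇒ step 1: CDA ⇒ BC·AA·C
    D ↦ AA

A->C, B->DDC, C->BC, D->AA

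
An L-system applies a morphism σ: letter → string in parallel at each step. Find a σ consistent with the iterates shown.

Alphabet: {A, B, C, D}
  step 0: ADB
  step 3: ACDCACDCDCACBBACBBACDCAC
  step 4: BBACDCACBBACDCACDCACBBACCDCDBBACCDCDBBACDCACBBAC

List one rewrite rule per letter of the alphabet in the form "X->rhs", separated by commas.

  step 3 ⇒ step 4: ACDCACDCDCACBBACBBACDCAC ⇒ BB·AC·DC·AC·BB·AC·DC·AC·DC·AC·BB·AC·CD·CD·BB·AC·CD·CD·BB·AC·DC·AC·BB·AC
    A ↦ BB
    B ↦ CD
    C ↦ AC
    D ↦ DC

A->BB, B->CD, C->AC, D->DC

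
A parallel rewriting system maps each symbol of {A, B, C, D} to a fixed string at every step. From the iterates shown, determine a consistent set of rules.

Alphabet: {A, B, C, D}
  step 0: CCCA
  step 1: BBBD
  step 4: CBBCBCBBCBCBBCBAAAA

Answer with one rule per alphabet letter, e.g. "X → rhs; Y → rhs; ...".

A->D, B->CB, C->B, D->AA

  step 0 ⇒ step 1: CCCA ⇒ B·B·B·D
    A ↦ D
    C ↦ B
    B ↦ CB  (constrained at step 1)
    D ↦ AA  (constrained at step 1)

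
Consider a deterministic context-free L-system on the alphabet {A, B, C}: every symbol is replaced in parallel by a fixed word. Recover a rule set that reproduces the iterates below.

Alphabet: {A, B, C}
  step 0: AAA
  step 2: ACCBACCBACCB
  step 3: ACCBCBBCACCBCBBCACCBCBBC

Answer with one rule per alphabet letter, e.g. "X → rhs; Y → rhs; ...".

A->AC, B->BC, C->CB

  step 2 ⇒ step 3: ACCBACCBACCB ⇒ AC·CB·CB·BC·AC·CB·CB·BC·AC·CB·CB·BC
    A ↦ AC
    B ↦ BC
    C ↦ CB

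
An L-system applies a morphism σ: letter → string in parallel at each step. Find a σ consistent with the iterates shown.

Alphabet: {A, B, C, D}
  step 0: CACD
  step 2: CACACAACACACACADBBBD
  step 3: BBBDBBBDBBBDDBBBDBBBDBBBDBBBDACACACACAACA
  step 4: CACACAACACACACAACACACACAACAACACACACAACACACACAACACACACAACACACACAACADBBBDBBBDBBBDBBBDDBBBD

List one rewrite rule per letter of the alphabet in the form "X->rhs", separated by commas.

  step 3 ⇒ step 4: BBBDBBBDBBBDDBBBDBBBDBBBDBBBDACACACACAACA ⇒ CA·CA·CA·ACA·CA·CA·CA·ACA·CA·CA·CA·ACA·ACA·CA·CA·CA·ACA·CA·CA·CA·ACA·CA·CA·CA·ACA·CA·CA·CA·ACA·D·BBB·D·BBB·D·BBB·D·BBB·D·D·BBB·D
    A ↦ D
    B ↦ CA
    C ↦ BBB
    D ↦ ACA

A->D, B->CA, C->BBB, D->ACA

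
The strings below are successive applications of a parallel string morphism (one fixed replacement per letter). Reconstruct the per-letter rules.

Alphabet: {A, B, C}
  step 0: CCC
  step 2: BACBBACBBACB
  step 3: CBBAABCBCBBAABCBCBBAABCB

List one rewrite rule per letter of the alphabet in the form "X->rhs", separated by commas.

  step 2 ⇒ step 3: BACBBACBBACB ⇒ CB·BA·AB·CB·CB·BA·AB·CB·CB·BA·AB·CB
    A ↦ BA
    B ↦ CB
    C ↦ AB

A->BA, B->CB, C->AB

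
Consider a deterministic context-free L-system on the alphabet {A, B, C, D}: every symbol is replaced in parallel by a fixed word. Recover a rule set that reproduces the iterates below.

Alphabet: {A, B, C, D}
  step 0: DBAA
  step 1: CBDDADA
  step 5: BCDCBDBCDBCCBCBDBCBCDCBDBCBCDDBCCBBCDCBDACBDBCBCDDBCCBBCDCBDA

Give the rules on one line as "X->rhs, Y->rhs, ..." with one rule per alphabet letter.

  step 0 ⇒ step 1: DBAA ⇒ CB·D·DA·DA
    A ↦ DA
    B ↦ D
    D ↦ CB
    C ↦ BC  (constrained at step 1)

A->DA, B->D, C->BC, D->CB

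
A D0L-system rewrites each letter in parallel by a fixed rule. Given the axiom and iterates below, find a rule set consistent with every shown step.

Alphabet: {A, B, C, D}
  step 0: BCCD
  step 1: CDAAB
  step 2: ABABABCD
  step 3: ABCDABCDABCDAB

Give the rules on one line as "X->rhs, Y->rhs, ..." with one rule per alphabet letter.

A->AB, B->CD, C->A, D->B

  step 2 ⇒ step 3: ABABABCD ⇒ AB·CD·AB·CD·AB·CD·A·B
    A ↦ AB
    B ↦ CD
    C ↦ A
    D ↦ B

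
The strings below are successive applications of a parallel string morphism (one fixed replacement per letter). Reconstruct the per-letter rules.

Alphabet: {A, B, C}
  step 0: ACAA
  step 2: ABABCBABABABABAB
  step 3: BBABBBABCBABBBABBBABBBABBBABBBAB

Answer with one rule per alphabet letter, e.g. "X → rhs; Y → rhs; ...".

A->BB, B->AB, C->CB

  step 2 ⇒ step 3: ABABCBABABABABAB ⇒ BB·AB·BB·AB·CB·AB·BB·AB·BB·AB·BB·AB·BB·AB·BB·AB
    A ↦ BB
    B ↦ AB
    C ↦ CB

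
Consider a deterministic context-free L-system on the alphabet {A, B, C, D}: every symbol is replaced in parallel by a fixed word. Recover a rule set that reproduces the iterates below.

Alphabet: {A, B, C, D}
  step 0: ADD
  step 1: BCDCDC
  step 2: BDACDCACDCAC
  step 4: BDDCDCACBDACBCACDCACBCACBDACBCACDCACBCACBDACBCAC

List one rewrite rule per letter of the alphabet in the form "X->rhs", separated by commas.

  step 1 ⇒ step 2: BCDCDC ⇒ BD·AC·DC·AC·DC·AC
    B ↦ BD
    C ↦ AC
    D ↦ DC
  step 0 ⇒ step 1: ADD ⇒ BC·DC·DC
    A ↦ BC

A->BC, B->BD, C->AC, D->DC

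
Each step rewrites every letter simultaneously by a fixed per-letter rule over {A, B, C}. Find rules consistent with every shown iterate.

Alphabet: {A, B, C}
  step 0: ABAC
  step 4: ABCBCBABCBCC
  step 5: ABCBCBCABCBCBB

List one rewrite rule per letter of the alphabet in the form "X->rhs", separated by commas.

A->AB, B->C, C->B

  step 4 ⇒ step 5: ABCBCBABCBCC ⇒ AB·C·B·C·B·C·AB·C·B·C·B·B
    A ↦ AB
    B ↦ C
    C ↦ B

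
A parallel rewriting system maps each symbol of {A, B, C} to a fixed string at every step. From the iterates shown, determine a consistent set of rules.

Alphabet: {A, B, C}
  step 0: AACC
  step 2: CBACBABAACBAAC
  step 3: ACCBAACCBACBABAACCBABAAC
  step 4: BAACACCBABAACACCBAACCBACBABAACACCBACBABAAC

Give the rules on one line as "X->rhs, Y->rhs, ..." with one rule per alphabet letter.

A->BA, B->C, C->AC

  step 3 ⇒ step 4: ACCBAACCBACBABAACCBABAAC ⇒ BA·AC·AC·C·BA·BA·AC·AC·C·BA·AC·C·BA·C·BA·BA·AC·AC·C·BA·C·BA·BA·AC
    A ↦ BA
    B ↦ C
    C ↦ AC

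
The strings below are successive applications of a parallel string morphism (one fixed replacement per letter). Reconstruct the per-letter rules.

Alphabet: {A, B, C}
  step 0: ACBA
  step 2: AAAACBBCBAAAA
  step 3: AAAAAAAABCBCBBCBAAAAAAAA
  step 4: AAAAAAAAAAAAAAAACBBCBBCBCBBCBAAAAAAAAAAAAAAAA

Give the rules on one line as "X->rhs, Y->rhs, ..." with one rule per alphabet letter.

A->AA, B->CB, C->B

  step 3 ⇒ step 4: AAAAAAAABCBCBBCBAAAAAAAA ⇒ AA·AA·AA·AA·AA·AA·AA·AA·CB·B·CB·B·CB·CB·B·CB·AA·AA·AA·AA·AA·AA·AA·AA
    A ↦ AA
    B ↦ CB
    C ↦ B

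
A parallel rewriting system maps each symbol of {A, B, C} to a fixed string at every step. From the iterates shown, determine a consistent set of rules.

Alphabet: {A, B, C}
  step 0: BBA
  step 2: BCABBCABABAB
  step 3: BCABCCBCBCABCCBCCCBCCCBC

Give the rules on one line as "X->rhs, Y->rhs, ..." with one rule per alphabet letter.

A->CC, B->BC, C->AB

  step 2 ⇒ step 3: BCABBCABABAB ⇒ BC·AB·CC·BC·BC·AB·CC·BC·CC·BC·CC·BC
    A ↦ CC
    B ↦ BC
    C ↦ AB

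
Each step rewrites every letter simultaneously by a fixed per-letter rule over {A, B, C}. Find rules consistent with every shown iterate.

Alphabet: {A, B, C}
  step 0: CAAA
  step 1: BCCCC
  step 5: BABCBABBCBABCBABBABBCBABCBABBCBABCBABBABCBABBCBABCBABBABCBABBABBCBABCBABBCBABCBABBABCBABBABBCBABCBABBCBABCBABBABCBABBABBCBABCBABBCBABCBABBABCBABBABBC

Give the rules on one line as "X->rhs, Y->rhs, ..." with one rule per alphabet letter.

  step 0 ⇒ step 1: CAAA ⇒ BC·C·C·C
    A ↦ C
    C ↦ BC
    B ↦ BAB  (constrained at step 1)

A->C, B->BAB, C->BC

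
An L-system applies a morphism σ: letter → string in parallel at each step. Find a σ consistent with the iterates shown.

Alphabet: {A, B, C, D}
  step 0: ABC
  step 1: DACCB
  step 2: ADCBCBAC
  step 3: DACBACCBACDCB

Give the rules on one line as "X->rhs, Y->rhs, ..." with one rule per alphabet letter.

  step 2 ⇒ step 3: ADCBCBAC ⇒ D·A·CB·AC·CB·AC·D·CB
    A ↦ D
    B ↦ AC
    C ↦ CB
    D ↦ A

A->D, B->AC, C->CB, D->A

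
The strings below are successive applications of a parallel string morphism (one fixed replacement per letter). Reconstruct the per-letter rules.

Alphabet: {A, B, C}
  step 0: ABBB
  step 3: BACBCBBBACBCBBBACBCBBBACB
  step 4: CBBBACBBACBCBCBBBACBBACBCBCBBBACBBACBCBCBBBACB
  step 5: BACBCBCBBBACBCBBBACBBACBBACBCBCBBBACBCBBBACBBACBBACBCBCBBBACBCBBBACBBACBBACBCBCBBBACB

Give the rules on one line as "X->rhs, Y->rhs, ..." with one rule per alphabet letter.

A->B, B->CB, C->BA

  step 4 ⇒ step 5: CBBBACBBACBCBCBBBACBBACBCBCBBBACBBACBCBCBBBACB ⇒ BA·CB·CB·CB·B·BA·CB·CB·B·BA·CB·BA·CB·BA·CB·CB·CB·B·BA·CB·CB·B·BA·CB·BA·CB·BA·CB·CB·CB·B·BA·CB·CB·B·BA·CB·BA·CB·BA·CB·CB·CB·B·BA·CB
    A ↦ B
    B ↦ CB
    C ↦ BA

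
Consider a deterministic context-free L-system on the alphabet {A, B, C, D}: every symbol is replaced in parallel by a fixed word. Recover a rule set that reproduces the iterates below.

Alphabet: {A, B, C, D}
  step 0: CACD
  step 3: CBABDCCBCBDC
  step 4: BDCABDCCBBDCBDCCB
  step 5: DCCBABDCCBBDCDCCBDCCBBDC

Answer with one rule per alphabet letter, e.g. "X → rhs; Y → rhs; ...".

A->AB, B->DC, C->B, D->C

  step 4 ⇒ step 5: BDCABDCCBBDCBDCCB ⇒ DC·C·B·AB·DC·C·B·B·DC·DC·C·B·DC·C·B·B·DC
    A ↦ AB
    B ↦ DC
    C ↦ B
    D ↦ C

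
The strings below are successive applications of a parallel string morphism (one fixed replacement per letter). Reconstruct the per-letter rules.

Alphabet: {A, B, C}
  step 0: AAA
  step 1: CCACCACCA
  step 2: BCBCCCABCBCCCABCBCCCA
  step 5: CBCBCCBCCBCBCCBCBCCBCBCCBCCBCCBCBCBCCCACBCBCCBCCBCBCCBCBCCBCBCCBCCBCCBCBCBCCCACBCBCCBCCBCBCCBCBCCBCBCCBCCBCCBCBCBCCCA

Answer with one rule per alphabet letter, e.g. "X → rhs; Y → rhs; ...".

  step 1 ⇒ step 2: CCACCACCA ⇒ BC·BC·CCA·BC·BC·CCA·BC·BC·CCA
    A ↦ CCA
    C ↦ BC
    B ↦ C  (constrained at step 2)

A->CCA, B->C, C->BC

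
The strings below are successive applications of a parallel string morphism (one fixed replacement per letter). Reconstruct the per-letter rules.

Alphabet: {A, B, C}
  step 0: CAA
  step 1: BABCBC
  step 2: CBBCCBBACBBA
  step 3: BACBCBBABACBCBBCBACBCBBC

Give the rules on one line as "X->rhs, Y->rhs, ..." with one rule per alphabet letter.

A->BC, B->CB, C->BA

  step 2 ⇒ step 3: CBBCCBBACBBA ⇒ BA·CB·CB·BA·BA·CB·CB·BC·BA·CB·CB·BC
    A ↦ BC
    B ↦ CB
    C ↦ BA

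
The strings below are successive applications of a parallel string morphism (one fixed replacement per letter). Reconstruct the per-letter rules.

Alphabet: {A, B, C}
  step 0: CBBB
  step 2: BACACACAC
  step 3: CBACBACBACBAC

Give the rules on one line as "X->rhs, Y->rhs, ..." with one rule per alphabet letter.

A->B, B->C, C->AC

  step 2 ⇒ step 3: BACACACAC ⇒ C·B·AC·B·AC·B·AC·B·AC
    A ↦ B
    B ↦ C
    C ↦ AC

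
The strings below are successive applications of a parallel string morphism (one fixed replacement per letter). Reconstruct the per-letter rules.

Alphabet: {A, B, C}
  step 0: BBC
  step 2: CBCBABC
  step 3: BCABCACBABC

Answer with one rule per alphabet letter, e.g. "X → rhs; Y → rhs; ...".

A->CB, B->A, C->BC

  step 2 ⇒ step 3: CBCBABC ⇒ BC·A·BC·A·CB·A·BC
    A ↦ CB
    B ↦ A
    C ↦ BC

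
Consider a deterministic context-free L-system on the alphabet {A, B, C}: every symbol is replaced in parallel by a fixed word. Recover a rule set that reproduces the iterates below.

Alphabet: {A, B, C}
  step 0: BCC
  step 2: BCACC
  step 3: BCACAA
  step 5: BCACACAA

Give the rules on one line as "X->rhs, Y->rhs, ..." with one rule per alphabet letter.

A->C, B->BC, C->A

  step 2 ⇒ step 3: BCACC ⇒ BC·A·C·A·A
    A ↦ C
    B ↦ BC
    C ↦ A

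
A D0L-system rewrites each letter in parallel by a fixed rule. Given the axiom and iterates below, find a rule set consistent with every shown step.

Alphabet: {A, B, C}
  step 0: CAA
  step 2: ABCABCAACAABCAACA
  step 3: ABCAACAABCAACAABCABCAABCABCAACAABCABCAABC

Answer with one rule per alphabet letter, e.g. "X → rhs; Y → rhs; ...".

A->ABC, B->AAC, C->A

  step 2 ⇒ step 3: ABCABCAACAABCAACA ⇒ ABC·AAC·A·ABC·AAC·A·ABC·ABC·A·ABC·ABC·AAC·A·ABC·ABC·A·ABC
    A ↦ ABC
    B ↦ AAC
    C ↦ A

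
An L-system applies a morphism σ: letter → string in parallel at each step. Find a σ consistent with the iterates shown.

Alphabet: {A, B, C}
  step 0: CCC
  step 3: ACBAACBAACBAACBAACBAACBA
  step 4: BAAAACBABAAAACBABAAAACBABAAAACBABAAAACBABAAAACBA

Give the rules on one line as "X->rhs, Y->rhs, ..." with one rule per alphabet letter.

A->BA, B->AC, C->AA

  step 3 ⇒ step 4: ACBAACBAACBAACBAACBAACBA ⇒ BA·AA·AC·BA·BA·AA·AC·BA·BA·AA·AC·BA·BA·AA·AC·BA·BA·AA·AC·BA·BA·AA·AC·BA
    A ↦ BA
    B ↦ AC
    C ↦ AA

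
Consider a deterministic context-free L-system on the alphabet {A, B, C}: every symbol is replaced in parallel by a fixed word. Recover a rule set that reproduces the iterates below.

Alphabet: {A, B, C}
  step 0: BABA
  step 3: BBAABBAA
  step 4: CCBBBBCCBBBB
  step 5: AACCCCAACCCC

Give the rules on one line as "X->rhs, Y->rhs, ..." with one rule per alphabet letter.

  step 4 ⇒ step 5: CCBBBBCCBBBB ⇒ A·A·C·C·C·C·A·A·C·C·C·C
    B ↦ C
    C ↦ A
  step 3 ⇒ step 4: BBAABBAA ⇒ C·C·BB·BB·C·C·BB·BB
    A ↦ BB

A->BB, B->C, C->A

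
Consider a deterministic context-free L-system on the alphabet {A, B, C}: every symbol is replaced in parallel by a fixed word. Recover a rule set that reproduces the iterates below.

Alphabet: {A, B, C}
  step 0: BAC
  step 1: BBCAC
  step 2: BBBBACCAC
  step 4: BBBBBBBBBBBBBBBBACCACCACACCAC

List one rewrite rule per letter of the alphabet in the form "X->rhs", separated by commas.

A->C, B->BB, C->AC

  step 1 ⇒ step 2: BBCAC ⇒ BB·BB·AC·C·AC
    A ↦ C
    B ↦ BB
    C ↦ AC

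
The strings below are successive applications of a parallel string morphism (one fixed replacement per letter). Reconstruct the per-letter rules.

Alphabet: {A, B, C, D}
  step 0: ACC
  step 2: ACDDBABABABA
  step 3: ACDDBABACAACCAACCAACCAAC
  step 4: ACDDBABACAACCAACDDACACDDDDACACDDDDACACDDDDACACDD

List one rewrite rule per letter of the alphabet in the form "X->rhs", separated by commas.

A->AC, B->CA, C->DD, D->BA

  step 3 ⇒ step 4: ACDDBABACAACCAACCAACCAAC ⇒ AC·DD·BA·BA·CA·AC·CA·AC·DD·AC·AC·DD·DD·AC·AC·DD·DD·AC·AC·DD·DD·AC·AC·DD
    A ↦ AC
    B ↦ CA
    C ↦ DD
    D ↦ BA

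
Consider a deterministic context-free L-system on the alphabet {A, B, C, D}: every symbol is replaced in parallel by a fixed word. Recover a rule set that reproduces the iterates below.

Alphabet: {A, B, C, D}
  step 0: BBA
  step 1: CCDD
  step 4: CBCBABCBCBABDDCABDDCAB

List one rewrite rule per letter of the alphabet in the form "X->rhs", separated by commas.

  step 0 ⇒ step 1: BBA ⇒ C·C·DD
    A ↦ DD
    B ↦ C
    C ↦ AB  (constrained at step 1)
    D ↦ CB  (constrained at step 1)

A->DD, B->C, C->AB, D->CB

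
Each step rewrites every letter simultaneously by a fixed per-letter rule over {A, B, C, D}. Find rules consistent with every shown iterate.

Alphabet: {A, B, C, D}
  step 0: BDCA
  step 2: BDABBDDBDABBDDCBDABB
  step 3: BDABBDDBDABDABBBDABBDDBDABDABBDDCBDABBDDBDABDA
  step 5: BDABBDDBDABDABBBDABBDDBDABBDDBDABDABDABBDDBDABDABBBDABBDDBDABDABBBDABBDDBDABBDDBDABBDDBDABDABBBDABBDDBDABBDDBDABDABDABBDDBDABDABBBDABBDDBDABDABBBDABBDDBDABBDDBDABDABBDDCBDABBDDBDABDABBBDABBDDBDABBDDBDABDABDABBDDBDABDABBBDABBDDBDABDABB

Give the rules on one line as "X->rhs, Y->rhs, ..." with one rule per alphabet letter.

  step 2 ⇒ step 3: BDABBDDBDABBDDCBDABB ⇒ BDA·B·BDD·BDA·BDA·B·B·BDA·B·BDD·BDA·BDA·B·B·DDC·BDA·B·BDD·BDA·BDA
    A ↦ BDD
    B ↦ BDA
    C ↦ DDC
    D ↦ B

A->BDD, B->BDA, C->DDC, D->B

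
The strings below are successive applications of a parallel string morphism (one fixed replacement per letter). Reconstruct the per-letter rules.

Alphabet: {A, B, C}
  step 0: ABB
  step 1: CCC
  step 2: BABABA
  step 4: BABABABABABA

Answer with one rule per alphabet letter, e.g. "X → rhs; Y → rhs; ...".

A->C, B->C, C->BA

  step 1 ⇒ step 2: CCC ⇒ BA·BA·BA
    C ↦ BA
  step 0 ⇒ step 1: ABB ⇒ C·C·C
    A ↦ C
  step 0 ⇒ step 1: ABB ⇒ C·C·C
    B ↦ C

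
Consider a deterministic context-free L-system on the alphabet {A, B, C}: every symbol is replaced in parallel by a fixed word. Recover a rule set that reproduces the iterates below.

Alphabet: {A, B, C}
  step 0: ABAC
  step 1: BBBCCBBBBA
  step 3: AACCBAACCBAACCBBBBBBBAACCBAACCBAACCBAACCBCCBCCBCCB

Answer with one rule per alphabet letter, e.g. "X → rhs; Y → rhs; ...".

A->BBB, B->CCB, C->A

  step 0 ⇒ step 1: ABAC ⇒ BBB·CCB·BBB·A
    A ↦ BBB
    B ↦ CCB
    C ↦ A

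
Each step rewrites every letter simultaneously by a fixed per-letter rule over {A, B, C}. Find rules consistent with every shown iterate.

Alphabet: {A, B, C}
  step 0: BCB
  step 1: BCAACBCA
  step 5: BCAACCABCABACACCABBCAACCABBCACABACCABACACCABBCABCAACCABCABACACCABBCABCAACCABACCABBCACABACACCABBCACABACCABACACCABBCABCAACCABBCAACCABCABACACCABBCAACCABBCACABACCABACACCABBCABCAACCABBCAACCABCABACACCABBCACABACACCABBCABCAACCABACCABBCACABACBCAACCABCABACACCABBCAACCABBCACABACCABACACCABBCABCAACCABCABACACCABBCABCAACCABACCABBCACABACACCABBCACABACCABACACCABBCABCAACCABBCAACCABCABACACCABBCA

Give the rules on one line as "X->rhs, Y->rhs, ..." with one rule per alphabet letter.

  step 0 ⇒ step 1: BCB ⇒ BCA·AC·BCA
    B ↦ BCA
    C ↦ AC
    A ↦ CAB  (constrained at step 1)

A->CAB, B->BCA, C->AC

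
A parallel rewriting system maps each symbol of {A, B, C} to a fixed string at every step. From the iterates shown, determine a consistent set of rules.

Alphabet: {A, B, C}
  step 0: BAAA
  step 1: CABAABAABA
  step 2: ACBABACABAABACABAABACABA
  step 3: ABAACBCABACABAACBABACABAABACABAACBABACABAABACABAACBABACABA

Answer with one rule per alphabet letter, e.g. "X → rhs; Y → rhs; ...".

  step 2 ⇒ step 3: ACBABACABAABACABAABACABA ⇒ ABA·ACB·C·ABA·C·ABA·ACB·ABA·C·ABA·ABA·C·ABA·ACB·ABA·C·ABA·ABA·C·ABA·ACB·ABA·C·ABA
    A ↦ ABA
    B ↦ C
    C ↦ ACB

A->ABA, B->C, C->ACB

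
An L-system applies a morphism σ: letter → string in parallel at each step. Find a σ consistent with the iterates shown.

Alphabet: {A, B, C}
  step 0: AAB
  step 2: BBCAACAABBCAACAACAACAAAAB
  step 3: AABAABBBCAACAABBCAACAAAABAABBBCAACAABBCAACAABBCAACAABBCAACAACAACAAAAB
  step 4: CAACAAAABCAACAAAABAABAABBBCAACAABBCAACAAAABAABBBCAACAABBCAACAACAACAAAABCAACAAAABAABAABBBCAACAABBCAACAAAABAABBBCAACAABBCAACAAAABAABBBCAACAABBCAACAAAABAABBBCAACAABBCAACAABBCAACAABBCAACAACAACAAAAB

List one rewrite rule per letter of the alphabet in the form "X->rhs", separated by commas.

A->CAA, B->AAB, C->BB

  step 3 ⇒ step 4: AABAABBBCAACAABBCAACAAAABAABBBCAACAABBCAACAABBCAACAABBCAACAACAACAAAAB ⇒ CAA·CAA·AAB·CAA·CAA·AAB·AAB·AAB·BB·CAA·CAA·BB·CAA·CAA·AAB·AAB·BB·CAA·CAA·BB·CAA·CAA·CAA·CAA·AAB·CAA·CAA·AAB·AAB·AAB·BB·CAA·CAA·BB·CAA·CAA·AAB·AAB·BB·CAA·CAA·BB·CAA·CAA·AAB·AAB·BB·CAA·CAA·BB·CAA·CAA·AAB·AAB·BB·CAA·CAA·BB·CAA·CAA·BB·CAA·CAA·BB·CAA·CAA·CAA·CAA·AAB
    A ↦ CAA
    B ↦ AAB
    C ↦ BB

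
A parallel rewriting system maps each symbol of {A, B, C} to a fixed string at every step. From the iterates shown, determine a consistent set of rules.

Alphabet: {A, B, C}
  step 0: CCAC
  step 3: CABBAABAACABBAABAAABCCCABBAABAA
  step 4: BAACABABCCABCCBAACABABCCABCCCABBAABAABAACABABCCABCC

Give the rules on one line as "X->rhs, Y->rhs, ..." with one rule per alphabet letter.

  step 3 ⇒ step 4: CABBAABAACABBAABAAABCCCABBAABAA ⇒ BAA·C·AB·AB·C·C·AB·C·C·BAA·C·AB·AB·C·C·AB·C·C·C·AB·BAA·BAA·BAA·C·AB·AB·C·C·AB·C·C
    A ↦ C
    B ↦ AB
    C ↦ BAA

A->C, B->AB, C->BAA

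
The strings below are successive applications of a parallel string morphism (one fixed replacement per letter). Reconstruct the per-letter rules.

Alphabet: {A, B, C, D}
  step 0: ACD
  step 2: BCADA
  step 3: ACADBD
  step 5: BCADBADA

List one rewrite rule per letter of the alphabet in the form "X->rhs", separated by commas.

  step 2 ⇒ step 3: BCADA ⇒ A·CA·D·B·D
    A ↦ D
    B ↦ A
    C ↦ CA
    D ↦ B

A->D, B->A, C->CA, D->B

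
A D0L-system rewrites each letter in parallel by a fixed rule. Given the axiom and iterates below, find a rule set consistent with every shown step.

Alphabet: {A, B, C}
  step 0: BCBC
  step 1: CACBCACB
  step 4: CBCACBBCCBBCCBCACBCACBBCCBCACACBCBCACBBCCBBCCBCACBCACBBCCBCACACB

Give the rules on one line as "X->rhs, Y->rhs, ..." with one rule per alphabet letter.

A->BC, B->CA, C->CB

  step 0 ⇒ step 1: BCBC ⇒ CA·CB·CA·CB
    B ↦ CA
    C ↦ CB
    A ↦ BC  (constrained at step 1)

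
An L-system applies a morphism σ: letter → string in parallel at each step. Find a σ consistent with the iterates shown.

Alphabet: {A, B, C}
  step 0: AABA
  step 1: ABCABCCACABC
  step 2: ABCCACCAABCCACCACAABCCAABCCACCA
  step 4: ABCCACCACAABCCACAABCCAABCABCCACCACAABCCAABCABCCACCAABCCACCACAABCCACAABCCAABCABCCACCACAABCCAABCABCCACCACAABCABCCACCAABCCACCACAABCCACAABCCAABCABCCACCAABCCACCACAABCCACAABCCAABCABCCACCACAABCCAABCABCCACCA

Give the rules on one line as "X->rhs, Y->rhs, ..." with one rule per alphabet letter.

A->ABC, B->CAC, C->CA

  step 1 ⇒ step 2: ABCABCCACABC ⇒ ABC·CAC·CA·ABC·CAC·CA·CA·ABC·CA·ABC·CAC·CA
    A ↦ ABC
    B ↦ CAC
    C ↦ CA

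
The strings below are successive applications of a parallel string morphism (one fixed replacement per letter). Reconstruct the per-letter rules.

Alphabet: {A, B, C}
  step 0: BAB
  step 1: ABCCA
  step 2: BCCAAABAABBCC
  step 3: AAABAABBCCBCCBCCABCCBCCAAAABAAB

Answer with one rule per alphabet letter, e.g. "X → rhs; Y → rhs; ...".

A->BCC, B->A, C->AAB

  step 2 ⇒ step 3: BCCAAABAABBCC ⇒ A·AAB·AAB·BCC·BCC·BCC·A·BCC·BCC·A·A·AAB·AAB
    A ↦ BCC
    B ↦ A
    C ↦ AAB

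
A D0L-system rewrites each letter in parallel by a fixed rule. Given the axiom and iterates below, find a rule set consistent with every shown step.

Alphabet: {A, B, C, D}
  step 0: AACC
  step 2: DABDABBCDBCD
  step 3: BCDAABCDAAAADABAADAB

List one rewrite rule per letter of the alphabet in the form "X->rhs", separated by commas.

  step 2 ⇒ step 3: DABDABBCDBCD ⇒ B·CD·AA·B·CD·AA·AA·DA·B·AA·DA·B
    A ↦ CD
    B ↦ AA
    C ↦ DA
    D ↦ B

A->CD, B->AA, C->DA, D->B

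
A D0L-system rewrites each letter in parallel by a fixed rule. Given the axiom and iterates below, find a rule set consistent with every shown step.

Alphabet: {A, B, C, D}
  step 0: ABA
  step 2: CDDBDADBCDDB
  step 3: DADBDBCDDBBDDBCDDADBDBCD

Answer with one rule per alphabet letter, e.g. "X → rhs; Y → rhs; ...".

A->BD, B->CD, C->DA, D->DB

  step 2 ⇒ step 3: CDDBDADBCDDB ⇒ DA·DB·DB·CD·DB·BD·DB·CD·DA·DB·DB·CD
    A ↦ BD
    B ↦ CD
    C ↦ DA
    D ↦ DB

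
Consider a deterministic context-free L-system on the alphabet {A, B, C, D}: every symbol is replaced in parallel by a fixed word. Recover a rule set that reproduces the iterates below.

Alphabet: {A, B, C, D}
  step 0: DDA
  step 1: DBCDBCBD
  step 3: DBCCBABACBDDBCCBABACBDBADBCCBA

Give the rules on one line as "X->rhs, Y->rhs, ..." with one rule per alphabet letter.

  step 0 ⇒ step 1: DDA ⇒ DBC·DBC·BD
    A ↦ BD
    D ↦ DBC
    B ↦ C  (constrained at step 1)
    C ↦ BA  (constrained at step 1)

A->BD, B->C, C->BA, D->DBC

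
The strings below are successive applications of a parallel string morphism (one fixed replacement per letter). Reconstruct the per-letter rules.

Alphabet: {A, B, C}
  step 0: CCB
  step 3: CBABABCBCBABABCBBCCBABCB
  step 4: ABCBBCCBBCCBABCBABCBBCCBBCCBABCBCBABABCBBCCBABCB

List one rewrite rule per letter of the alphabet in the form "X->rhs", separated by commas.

  step 3 ⇒ step 4: CBABABCBCBABABCBBCCBABCB ⇒ AB·CB·BC·CB·BC·CB·AB·CB·AB·CB·BC·CB·BC·CB·AB·CB·CB·AB·AB·CB·BC·CB·AB·CB
    A ↦ BC
    B ↦ CB
    C ↦ AB

A->BC, B->CB, C->AB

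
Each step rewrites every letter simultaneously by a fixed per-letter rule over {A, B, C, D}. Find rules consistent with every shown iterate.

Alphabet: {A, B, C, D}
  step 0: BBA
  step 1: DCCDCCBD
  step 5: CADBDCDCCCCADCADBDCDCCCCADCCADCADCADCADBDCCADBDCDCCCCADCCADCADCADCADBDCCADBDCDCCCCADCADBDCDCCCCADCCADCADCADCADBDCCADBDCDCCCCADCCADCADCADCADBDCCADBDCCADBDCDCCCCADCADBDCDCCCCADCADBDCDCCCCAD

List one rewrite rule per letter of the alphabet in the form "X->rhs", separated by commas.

A->BD, B->DCC, C->CAD, D->C

  step 0 ⇒ step 1: BBA ⇒ DCC·DCC·BD
    A ↦ BD
    B ↦ DCC
    C ↦ CAD  (constrained at step 1)
    D ↦ C  (constrained at step 1)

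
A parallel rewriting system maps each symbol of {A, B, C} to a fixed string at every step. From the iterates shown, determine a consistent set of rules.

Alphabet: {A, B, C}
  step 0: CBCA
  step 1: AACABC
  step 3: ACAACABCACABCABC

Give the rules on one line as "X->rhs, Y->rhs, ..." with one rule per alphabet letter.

A->BC, B->AC, C->A

  step 0 ⇒ step 1: CBCA ⇒ A·AC·A·BC
    A ↦ BC
    B ↦ AC
    C ↦ A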